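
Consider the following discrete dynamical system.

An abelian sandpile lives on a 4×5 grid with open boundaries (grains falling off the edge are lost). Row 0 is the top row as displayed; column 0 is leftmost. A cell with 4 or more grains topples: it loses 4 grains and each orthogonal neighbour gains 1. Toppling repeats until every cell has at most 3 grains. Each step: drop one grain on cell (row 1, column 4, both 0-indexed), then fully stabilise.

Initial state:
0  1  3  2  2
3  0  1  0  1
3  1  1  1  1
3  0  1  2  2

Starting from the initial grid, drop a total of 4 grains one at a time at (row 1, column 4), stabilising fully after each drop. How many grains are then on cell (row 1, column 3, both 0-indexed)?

0) 0  1  3  2  2
3  0  1  0  1
3  1  1  1  1
3  0  1  2  2
1) 0  1  3  2  2
3  0  1  0  2
3  1  1  1  1
3  0  1  2  2
2) 0  1  3  2  2
3  0  1  0  3
3  1  1  1  1
3  0  1  2  2
3) 0  1  3  2  3
3  0  1  1  0
3  1  1  1  2
3  0  1  2  2
4) 0  1  3  2  3
3  0  1  1  1
3  1  1  1  2
3  0  1  2  2

1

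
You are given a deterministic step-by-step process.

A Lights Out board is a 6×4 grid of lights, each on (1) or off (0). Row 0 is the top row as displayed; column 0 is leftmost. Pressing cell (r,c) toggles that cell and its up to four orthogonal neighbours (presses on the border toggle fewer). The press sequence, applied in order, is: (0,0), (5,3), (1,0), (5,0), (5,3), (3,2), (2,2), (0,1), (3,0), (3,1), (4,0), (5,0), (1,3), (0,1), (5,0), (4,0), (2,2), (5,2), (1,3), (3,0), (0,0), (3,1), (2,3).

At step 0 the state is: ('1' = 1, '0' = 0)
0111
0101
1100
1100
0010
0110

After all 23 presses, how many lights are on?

14

t=0: 0111
0101
1100
1100
0010
0110
t=1: 1011
1101
1100
1100
0010
0110
t=2: 1011
1101
1100
1100
0011
0101
t=3: 0011
0001
0100
1100
0011
0101
t=4: 0011
0001
0100
1100
1011
1001
t=5: 0011
0001
0100
1100
1010
1010
t=6: 0011
0001
0110
1011
1000
1010
t=7: 0011
0011
0001
1001
1000
1010
t=8: 1101
0111
0001
1001
1000
1010
t=9: 1101
0111
1001
0101
0000
1010
t=10: 1101
0111
1101
1011
0100
1010
t=11: 1101
0111
1101
0011
1000
0010
t=12: 1101
0111
1101
0011
0000
1110
t=13: 1100
0100
1100
0011
0000
1110
t=14: 0010
0000
1100
0011
0000
1110
t=15: 0010
0000
1100
0011
1000
0010
t=16: 0010
0000
1100
1011
0100
1010
t=17: 0010
0010
1011
1001
0100
1010
t=18: 0010
0010
1011
1001
0110
1101
t=19: 0011
0001
1010
1001
0110
1101
t=20: 0011
0001
0010
0101
1110
1101
t=21: 1111
1001
0010
0101
1110
1101
t=22: 1111
1001
0110
1011
1010
1101
t=23: 1111
1000
0101
1010
1010
1101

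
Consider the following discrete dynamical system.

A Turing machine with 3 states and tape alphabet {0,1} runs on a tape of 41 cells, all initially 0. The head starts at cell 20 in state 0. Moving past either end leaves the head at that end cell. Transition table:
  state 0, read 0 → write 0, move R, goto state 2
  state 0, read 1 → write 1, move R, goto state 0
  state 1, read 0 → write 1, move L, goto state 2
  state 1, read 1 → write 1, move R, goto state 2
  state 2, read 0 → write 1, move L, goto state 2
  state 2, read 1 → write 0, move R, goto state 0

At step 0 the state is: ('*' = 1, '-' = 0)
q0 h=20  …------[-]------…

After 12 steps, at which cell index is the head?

gen 0: q0 h=20  …------[-]------…
gen 1: q2 h=21  …------[-]------…
gen 2: q2 h=20  …------[-]*-----…
gen 3: q2 h=19  …------[-]**----…
gen 4: q2 h=18  …------[-]***---…
gen 5: q2 h=17  …------[-]****--…
gen 6: q2 h=16  …------[-]*****-…
gen 7: q2 h=15  …------[-]******…
gen 8: q2 h=14  …------[-]******…
gen 9: q2 h=13  …------[-]******…
gen 10: q2 h=12  …------[-]******…
gen 11: q2 h=11  …------[-]******…
gen 12: q2 h=10  …------[-]******…

10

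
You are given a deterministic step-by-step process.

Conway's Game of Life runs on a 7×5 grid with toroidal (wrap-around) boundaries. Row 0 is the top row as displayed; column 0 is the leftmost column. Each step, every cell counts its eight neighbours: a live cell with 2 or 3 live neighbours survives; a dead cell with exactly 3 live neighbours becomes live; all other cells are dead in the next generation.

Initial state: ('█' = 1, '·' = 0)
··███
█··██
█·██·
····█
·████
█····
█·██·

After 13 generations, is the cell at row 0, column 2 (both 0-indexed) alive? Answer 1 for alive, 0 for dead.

gen 0: ··███
█··██
█·██·
····█
·████
█····
█·██·
gen 1: ·····
█····
███··
·····
·████
█····
█·█··
gen 2: ·█···
█····
██···
····█
█████
█····
·█···
gen 3: ██···
█····
██··█
·····
·███·
···█·
██···
gen 4: ····█
·····
██··█
···██
··██·
█··██
███·█
gen 5: ·█·██
····█
█··██
·█···
█·█··
·····
·██··
gen 6: ·█·██
··█··
█··██
·███·
·█···
··█··
████·
gen 7: ····█
·██··
█···█
·█·█·
·█·█·
█··█·
█····
gen 8: ██···
·█·██
█··██
·█·█·
██·█·
███··
█····
gen 9: ·██··
·█·█·
·█···
·█·█·
···█·
··█··
··█·█
gen 10: ██···
██···
██···
·····
···█·
··█··
··█··
gen 11: █·█··
··█·█
██···
·····
·····
··██·
··█··
gen 12: ··█··
··███
██···
·····
·····
··██·
··█··
gen 13: ·██··
█·███
█████
·····
·····
··██·
·██··

1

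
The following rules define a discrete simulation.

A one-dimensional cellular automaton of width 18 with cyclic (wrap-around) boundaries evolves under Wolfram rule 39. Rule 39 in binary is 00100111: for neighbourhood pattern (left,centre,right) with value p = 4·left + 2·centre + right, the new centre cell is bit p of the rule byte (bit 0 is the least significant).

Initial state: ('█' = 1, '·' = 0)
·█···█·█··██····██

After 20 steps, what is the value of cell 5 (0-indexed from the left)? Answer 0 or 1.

0) ·█···█·█··██····██
1) ██·█████·█···███··
2) ··█·····██·██····█
3) ·██·████··█···████
4) █··█·····██·██····
5) █·██·████··█···███
6) ·█··█·····██·██···
7) ██·██·████··█···██
8) ··█··█·····██·██··
9) ███·██·████··█···█
10) ···█··█·····██·██·
11) ████·██·████··█···
12) ····█··█·····██·██
13) ·████·██·████··█··
14) █····█··█·····██·█
15) ··████·██·████··█·
16) ██····█··█·····██·
17) ···████·██·████··█
18) ·██····█··█·····██
19) █···████·██·████··
20) █·██····█··█·····█

0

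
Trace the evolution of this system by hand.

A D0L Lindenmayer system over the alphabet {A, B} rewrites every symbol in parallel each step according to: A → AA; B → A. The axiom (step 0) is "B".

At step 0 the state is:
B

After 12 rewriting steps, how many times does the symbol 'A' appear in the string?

step 0: B
step 1: A
step 2: AA
step 3: AAAA
step 4: AAAAAAAA
step 5: AAAAAAAAAAAAAAAA
step 6: AAAAAAAAAAAAAAAAAAAAAAAAAAAAAAAA
step 7: AAAAAAAAAAAAAAAAAAAAAAAAAAAAAAAAAAAAAAAAAAAAAAAAAAAAAAAAAAAAAAAA
step 8: AAAAAAAAAAAAAAAAAAAAAAAAAAAAAAAAAAAAAAAAAAAAAAAAAAAAAAAAAA…AAAAAAAAAAAAAAAAAAAAAAAAAAAAAAAAAAAAAAAAAAAAAAAAAAAAAAAAAA  (len 128)
step 9: AAAAAAAAAAAAAAAAAAAAAAAAAAAAAAAAAAAAAAAAAAAAAAAAAAAAAAAAAA…AAAAAAAAAAAAAAAAAAAAAAAAAAAAAAAAAAAAAAAAAAAAAAAAAAAAAAAAAA  (len 256)
step 10: AAAAAAAAAAAAAAAAAAAAAAAAAAAAAAAAAAAAAAAAAAAAAAAAAAAAAAAAAA…AAAAAAAAAAAAAAAAAAAAAAAAAAAAAAAAAAAAAAAAAAAAAAAAAAAAAAAAAA  (len 512)
step 11: AAAAAAAAAAAAAAAAAAAAAAAAAAAAAAAAAAAAAAAAAAAAAAAAAAAAAAAAAA…AAAAAAAAAAAAAAAAAAAAAAAAAAAAAAAAAAAAAAAAAAAAAAAAAAAAAAAAAA  (len 1024)
step 12: AAAAAAAAAAAAAAAAAAAAAAAAAAAAAAAAAAAAAAAAAAAAAAAAAAAAAAAAAA…AAAAAAAAAAAAAAAAAAAAAAAAAAAAAAAAAAAAAAAAAAAAAAAAAAAAAAAAAA  (len 2048)

2048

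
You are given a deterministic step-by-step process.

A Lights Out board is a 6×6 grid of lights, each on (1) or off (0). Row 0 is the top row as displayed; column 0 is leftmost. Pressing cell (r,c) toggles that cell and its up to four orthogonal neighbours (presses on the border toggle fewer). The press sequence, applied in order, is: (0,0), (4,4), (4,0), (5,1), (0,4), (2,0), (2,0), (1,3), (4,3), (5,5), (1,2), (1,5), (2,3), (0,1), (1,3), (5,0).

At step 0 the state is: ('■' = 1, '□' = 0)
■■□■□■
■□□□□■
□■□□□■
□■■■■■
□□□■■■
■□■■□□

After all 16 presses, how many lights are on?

18

k=0  ■■□■□■
■□□□□■
□■□□□■
□■■■■■
□□□■■■
■□■■□□
k=1  □□□■□■
□□□□□■
□■□□□■
□■■■■■
□□□■■■
■□■■□□
k=2  □□□■□■
□□□□□■
□■□□□■
□■■■□■
□□□□□□
■□■■■□
k=3  □□□■□■
□□□□□■
□■□□□■
■■■■□■
■■□□□□
□□■■■□
k=4  □□□■□■
□□□□□■
□■□□□■
■■■■□■
■□□□□□
■■□■■□
k=5  □□□□■□
□□□□■■
□■□□□■
■■■■□■
■□□□□□
■■□■■□
k=6  □□□□■□
■□□□■■
■□□□□■
□■■■□■
■□□□□□
■■□■■□
k=7  □□□□■□
□□□□■■
□■□□□■
■■■■□■
■□□□□□
■■□■■□
k=8  □□□■■□
□□■■□■
□■□■□■
■■■■□■
■□□□□□
■■□■■□
k=9  □□□■■□
□□■■□■
□■□■□■
■■■□□■
■□■■■□
■■□□■□
k=10  □□□■■□
□□■■□■
□■□■□■
■■■□□■
■□■■■■
■■□□□■
k=11  □□■■■□
□■□□□■
□■■■□■
■■■□□■
■□■■■■
■■□□□■
k=12  □□■■■■
□■□□■□
□■■■□□
■■■□□■
■□■■■■
■■□□□■
k=13  □□■■■■
□■□■■□
□■□□■□
■■■■□■
■□■■■■
■■□□□■
k=14  ■■□■■■
□□□■■□
□■□□■□
■■■■□■
■□■■■■
■■□□□■
k=15  ■■□□■■
□□■□□□
□■□■■□
■■■■□■
■□■■■■
■■□□□■
k=16  ■■□□■■
□□■□□□
□■□■■□
■■■■□■
□□■■■■
□□□□□■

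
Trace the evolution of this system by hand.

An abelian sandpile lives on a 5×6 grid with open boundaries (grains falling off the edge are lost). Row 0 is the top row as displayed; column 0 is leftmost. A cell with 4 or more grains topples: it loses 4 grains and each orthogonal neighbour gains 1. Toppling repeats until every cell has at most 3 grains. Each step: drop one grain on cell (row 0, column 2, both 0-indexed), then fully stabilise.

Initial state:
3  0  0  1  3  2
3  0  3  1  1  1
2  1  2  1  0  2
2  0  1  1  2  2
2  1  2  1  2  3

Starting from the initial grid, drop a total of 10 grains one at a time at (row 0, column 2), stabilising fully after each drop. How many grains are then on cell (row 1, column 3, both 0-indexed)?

k=0  3  0  0  1  3  2
3  0  3  1  1  1
2  1  2  1  0  2
2  0  1  1  2  2
2  1  2  1  2  3
k=1  3  0  1  1  3  2
3  0  3  1  1  1
2  1  2  1  0  2
2  0  1  1  2  2
2  1  2  1  2  3
k=2  3  0  2  1  3  2
3  0  3  1  1  1
2  1  2  1  0  2
2  0  1  1  2  2
2  1  2  1  2  3
k=3  3  0  3  1  3  2
3  0  3  1  1  1
2  1  2  1  0  2
2  0  1  1  2  2
2  1  2  1  2  3
k=4  3  1  1  2  3  2
3  1  0  2  1  1
2  1  3  1  0  2
2  0  1  1  2  2
2  1  2  1  2  3
k=5  3  1  2  2  3  2
3  1  0  2  1  1
2  1  3  1  0  2
2  0  1  1  2  2
2  1  2  1  2  3
k=6  3  1  3  2  3  2
3  1  0  2  1  1
2  1  3  1  0  2
2  0  1  1  2  2
2  1  2  1  2  3
k=7  3  2  0  3  3  2
3  1  1  2  1  1
2  1  3  1  0  2
2  0  1  1  2  2
2  1  2  1  2  3
k=8  3  2  1  3  3  2
3  1  1  2  1  1
2  1  3  1  0  2
2  0  1  1  2  2
2  1  2  1  2  3
k=9  3  2  2  3  3  2
3  1  1  2  1  1
2  1  3  1  0  2
2  0  1  1  2  2
2  1  2  1  2  3
k=10  3  2  3  3  3  2
3  1  1  2  1  1
2  1  3  1  0  2
2  0  1  1  2  2
2  1  2  1  2  3

2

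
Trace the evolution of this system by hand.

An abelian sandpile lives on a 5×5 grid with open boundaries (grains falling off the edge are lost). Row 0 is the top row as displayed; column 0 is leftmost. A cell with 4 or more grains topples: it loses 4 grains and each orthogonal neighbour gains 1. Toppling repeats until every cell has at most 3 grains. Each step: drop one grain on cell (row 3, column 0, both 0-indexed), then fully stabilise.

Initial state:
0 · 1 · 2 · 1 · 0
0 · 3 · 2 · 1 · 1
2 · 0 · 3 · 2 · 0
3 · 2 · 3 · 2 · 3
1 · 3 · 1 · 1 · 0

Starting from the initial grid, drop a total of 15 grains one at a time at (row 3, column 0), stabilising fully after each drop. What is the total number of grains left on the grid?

42

[0] 0 · 1 · 2 · 1 · 0
0 · 3 · 2 · 1 · 1
2 · 0 · 3 · 2 · 0
3 · 2 · 3 · 2 · 3
1 · 3 · 1 · 1 · 0
[1] 0 · 1 · 2 · 1 · 0
0 · 3 · 2 · 1 · 1
3 · 0 · 3 · 2 · 0
0 · 3 · 3 · 2 · 3
2 · 3 · 1 · 1 · 0
[2] 0 · 1 · 2 · 1 · 0
0 · 3 · 2 · 1 · 1
3 · 0 · 3 · 2 · 0
1 · 3 · 3 · 2 · 3
2 · 3 · 1 · 1 · 0
[3] 0 · 1 · 2 · 1 · 0
0 · 3 · 2 · 1 · 1
3 · 0 · 3 · 2 · 0
2 · 3 · 3 · 2 · 3
2 · 3 · 1 · 1 · 0
[4] 0 · 1 · 2 · 1 · 0
0 · 3 · 2 · 1 · 1
3 · 0 · 3 · 2 · 0
3 · 3 · 3 · 2 · 3
2 · 3 · 1 · 1 · 0
[5] 0 · 1 · 2 · 1 · 0
1 · 3 · 3 · 1 · 1
0 · 3 · 0 · 3 · 0
3 · 2 · 1 · 3 · 3
0 · 1 · 3 · 1 · 0
[6] 0 · 1 · 2 · 1 · 0
1 · 3 · 3 · 1 · 1
1 · 3 · 0 · 3 · 0
0 · 3 · 1 · 3 · 3
1 · 1 · 3 · 1 · 0
[7] 0 · 1 · 2 · 1 · 0
1 · 3 · 3 · 1 · 1
1 · 3 · 0 · 3 · 0
1 · 3 · 1 · 3 · 3
1 · 1 · 3 · 1 · 0
[8] 0 · 1 · 2 · 1 · 0
1 · 3 · 3 · 1 · 1
1 · 3 · 0 · 3 · 0
2 · 3 · 1 · 3 · 3
1 · 1 · 3 · 1 · 0
[9] 0 · 1 · 2 · 1 · 0
1 · 3 · 3 · 1 · 1
1 · 3 · 0 · 3 · 0
3 · 3 · 1 · 3 · 3
1 · 1 · 3 · 1 · 0
[10] 0 · 2 · 3 · 1 · 0
2 · 1 · 0 · 2 · 1
3 · 1 · 2 · 3 · 0
1 · 1 · 2 · 3 · 3
2 · 2 · 3 · 1 · 0
[11] 0 · 2 · 3 · 1 · 0
2 · 1 · 0 · 2 · 1
3 · 1 · 2 · 3 · 0
2 · 1 · 2 · 3 · 3
2 · 2 · 3 · 1 · 0
[12] 0 · 2 · 3 · 1 · 0
2 · 1 · 0 · 2 · 1
3 · 1 · 2 · 3 · 0
3 · 1 · 2 · 3 · 3
2 · 2 · 3 · 1 · 0
[13] 0 · 2 · 3 · 1 · 0
3 · 1 · 0 · 2 · 1
0 · 2 · 2 · 3 · 0
1 · 2 · 2 · 3 · 3
3 · 2 · 3 · 1 · 0
[14] 0 · 2 · 3 · 1 · 0
3 · 1 · 0 · 2 · 1
0 · 2 · 2 · 3 · 0
2 · 2 · 2 · 3 · 3
3 · 2 · 3 · 1 · 0
[15] 0 · 2 · 3 · 1 · 0
3 · 1 · 0 · 2 · 1
0 · 2 · 2 · 3 · 0
3 · 2 · 2 · 3 · 3
3 · 2 · 3 · 1 · 0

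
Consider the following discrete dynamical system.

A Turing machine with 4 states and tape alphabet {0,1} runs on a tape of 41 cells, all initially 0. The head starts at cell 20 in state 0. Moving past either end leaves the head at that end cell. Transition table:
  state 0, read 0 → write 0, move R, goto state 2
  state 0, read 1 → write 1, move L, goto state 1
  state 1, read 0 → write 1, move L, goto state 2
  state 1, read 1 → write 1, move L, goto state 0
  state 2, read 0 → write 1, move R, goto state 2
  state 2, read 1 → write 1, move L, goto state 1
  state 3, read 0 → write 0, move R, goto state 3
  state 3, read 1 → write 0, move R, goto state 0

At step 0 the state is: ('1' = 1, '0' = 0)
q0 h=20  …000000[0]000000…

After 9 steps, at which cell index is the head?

29

k=0  q0 h=20  …000000[0]000000…
k=1  q2 h=21  …000000[0]000000…
k=2  q2 h=22  …000001[0]000000…
k=3  q2 h=23  …000011[0]000000…
k=4  q2 h=24  …000111[0]000000…
k=5  q2 h=25  …001111[0]000000…
k=6  q2 h=26  …011111[0]000000…
k=7  q2 h=27  …111111[0]000000…
k=8  q2 h=28  …111111[0]000000…
k=9  q2 h=29  …111111[0]000000…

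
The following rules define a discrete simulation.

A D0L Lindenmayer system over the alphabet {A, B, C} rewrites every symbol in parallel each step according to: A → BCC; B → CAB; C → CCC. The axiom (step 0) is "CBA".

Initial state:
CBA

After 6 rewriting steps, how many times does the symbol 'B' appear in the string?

k=0  CBA
k=1  CCCCABBCC
k=2  CCCCCCCCCCCCBCCCABCABCCCCCC
k=3  CCCCCCCCCCCCCCCCCCCCCCCCCCCCCCCCCCCCCABCCCCCCCCCBCCCABCCCBCCCABCCCCCCCCCCCCCCCCCC
k=4  CCCCCCCCCCCCCCCCCCCCCCCCCCCCCCCCCCCCCCCCCCCCCCCCCCCCCCCCCC…CCABCCCCCCCCCCCCCCCCCCCCCCCCCCCCCCCCCCCCCCCCCCCCCCCCCCCCCC  (len 243)
k=5  CCCCCCCCCCCCCCCCCCCCCCCCCCCCCCCCCCCCCCCCCCCCCCCCCCCCCCCCCC…CCCCCCCCCCCCCCCCCCCCCCCCCCCCCCCCCCCCCCCCCCCCCCCCCCCCCCCCCC  (len 729)
k=6  CCCCCCCCCCCCCCCCCCCCCCCCCCCCCCCCCCCCCCCCCCCCCCCCCCCCCCCCCC…CCCCCCCCCCCCCCCCCCCCCCCCCCCCCCCCCCCCCCCCCCCCCCCCCCCCCCCCCC  (len 2187)

21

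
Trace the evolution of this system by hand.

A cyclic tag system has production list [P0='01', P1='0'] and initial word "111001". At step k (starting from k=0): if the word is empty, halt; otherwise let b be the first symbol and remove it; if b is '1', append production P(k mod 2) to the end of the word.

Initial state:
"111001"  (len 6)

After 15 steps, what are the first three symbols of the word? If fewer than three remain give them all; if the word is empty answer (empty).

01

gen 0: "111001"  (len 6)
gen 1: "1100101"  (len 7)
gen 2: "1001010"  (len 7)
gen 3: "00101001"  (len 8)
gen 4: "0101001"  (len 7)
gen 5: "101001"  (len 6)
gen 6: "010010"  (len 6)
gen 7: "10010"  (len 5)
gen 8: "00100"  (len 5)
gen 9: "0100"  (len 4)
gen 10: "100"  (len 3)
gen 11: "0001"  (len 4)
gen 12: "001"  (len 3)
gen 13: "01"  (len 2)
gen 14: "1"  (len 1)
gen 15: "01"  (len 2)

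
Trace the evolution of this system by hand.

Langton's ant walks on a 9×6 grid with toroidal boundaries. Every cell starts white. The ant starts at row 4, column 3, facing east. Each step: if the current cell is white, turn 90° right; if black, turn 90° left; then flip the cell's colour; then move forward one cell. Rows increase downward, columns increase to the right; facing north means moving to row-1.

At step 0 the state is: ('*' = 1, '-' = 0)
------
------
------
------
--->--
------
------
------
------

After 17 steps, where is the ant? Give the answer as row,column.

3,3

gen 0: ------
------
------
------
--->--
------
------
------
------
gen 1: ------
------
------
------
---*--
---v--
------
------
------
gen 2: ------
------
------
------
---*--
--<*--
------
------
------
gen 3: ------
------
------
------
--^*--
--**--
------
------
------
gen 4: ------
------
------
------
--*>--
--**--
------
------
------
gen 5: ------
------
------
---^--
--*---
--**--
------
------
------
gen 6: ------
------
------
---*>-
--*---
--**--
------
------
------
gen 7: ------
------
------
---**-
--*-v-
--**--
------
------
------
gen 8: ------
------
------
---**-
--*<*-
--**--
------
------
------
gen 9: ------
------
------
---^*-
--***-
--**--
------
------
------
gen 10: ------
------
------
--<-*-
--***-
--**--
------
------
------
gen 11: ------
------
--^---
--*-*-
--***-
--**--
------
------
------
gen 12: ------
------
--*>--
--*-*-
--***-
--**--
------
------
------
gen 13: ------
------
--**--
--*v*-
--***-
--**--
------
------
------
gen 14: ------
------
--**--
--<**-
--***-
--**--
------
------
------
gen 15: ------
------
--**--
---**-
--v**-
--**--
------
------
------
gen 16: ------
------
--**--
---**-
--->*-
--**--
------
------
------
gen 17: ------
------
--**--
---^*-
----*-
--**--
------
------
------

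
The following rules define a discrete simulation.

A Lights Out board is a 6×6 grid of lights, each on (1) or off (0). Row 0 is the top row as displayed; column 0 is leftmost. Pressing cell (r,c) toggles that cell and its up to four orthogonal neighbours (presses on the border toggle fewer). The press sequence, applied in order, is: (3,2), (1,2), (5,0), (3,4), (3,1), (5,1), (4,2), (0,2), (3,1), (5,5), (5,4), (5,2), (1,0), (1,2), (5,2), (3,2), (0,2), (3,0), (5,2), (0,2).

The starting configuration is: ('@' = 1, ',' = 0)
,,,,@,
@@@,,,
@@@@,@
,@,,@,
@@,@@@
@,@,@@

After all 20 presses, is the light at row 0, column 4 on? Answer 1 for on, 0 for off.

t=0: ,,,,@,
@@@,,,
@@@@,@
,@,,@,
@@,@@@
@,@,@@
t=1: ,,,,@,
@@@,,,
@@,@,@
,,@@@,
@@@@@@
@,@,@@
t=2: ,,@,@,
@,,@,,
@@@@,@
,,@@@,
@@@@@@
@,@,@@
t=3: ,,@,@,
@,,@,,
@@@@,@
,,@@@,
,@@@@@
,@@,@@
t=4: ,,@,@,
@,,@,,
@@@@@@
,,@,,@
,@@@,@
,@@,@@
t=5: ,,@,@,
@,,@,,
@,@@@@
@@,,,@
,,@@,@
,@@,@@
t=6: ,,@,@,
@,,@,,
@,@@@@
@@,,,@
,@@@,@
@,,,@@
t=7: ,,@,@,
@,,@,,
@,@@@@
@@@,,@
,,,,,@
@,@,@@
t=8: ,@,@@,
@,@@,,
@,@@@@
@@@,,@
,,,,,@
@,@,@@
t=9: ,@,@@,
@,@@,,
@@@@@@
,,,,,@
,@,,,@
@,@,@@
t=10: ,@,@@,
@,@@,,
@@@@@@
,,,,,@
,@,,,,
@,@,,,
t=11: ,@,@@,
@,@@,,
@@@@@@
,,,,,@
,@,,@,
@,@@@@
t=12: ,@,@@,
@,@@,,
@@@@@@
,,,,,@
,@@,@,
@@,,@@
t=13: @@,@@,
,@@@,,
,@@@@@
,,,,,@
,@@,@,
@@,,@@
t=14: @@@@@,
,,,,,,
,@,@@@
,,,,,@
,@@,@,
@@,,@@
t=15: @@@@@,
,,,,,,
,@,@@@
,,,,,@
,@,,@,
@,@@@@
t=16: @@@@@,
,,,,,,
,@@@@@
,@@@,@
,@@,@,
@,@@@@
t=17: @,,,@,
,,@,,,
,@@@@@
,@@@,@
,@@,@,
@,@@@@
t=18: @,,,@,
,,@,,,
@@@@@@
@,@@,@
@@@,@,
@,@@@@
t=19: @,,,@,
,,@,,,
@@@@@@
@,@@,@
@@,,@,
@@,,@@
t=20: @@@@@,
,,,,,,
@@@@@@
@,@@,@
@@,,@,
@@,,@@

1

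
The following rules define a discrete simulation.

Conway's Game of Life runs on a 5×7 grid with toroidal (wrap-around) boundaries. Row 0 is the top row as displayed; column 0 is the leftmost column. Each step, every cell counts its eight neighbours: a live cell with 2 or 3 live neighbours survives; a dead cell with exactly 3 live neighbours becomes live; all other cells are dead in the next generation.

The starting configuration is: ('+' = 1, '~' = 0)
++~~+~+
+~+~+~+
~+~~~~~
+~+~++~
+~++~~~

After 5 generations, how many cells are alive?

4

[0] ++~~+~+
+~+~+~+
~+~~~~~
+~+~++~
+~++~~~
[1] ~~~~+~~
~~++~~+
~~+~+~~
+~+~+~+
~~+~~~~
[2] ~~+~~~~
~~+~++~
+~+~+~+
~~+~~+~
~+~~~+~
[3] ~+++++~
~~+~+++
~~+~+~+
+~++++~
~++~~~~
[4] +~~~~~+
+~~~~~+
+~+~~~~
+~~~+++
+~~~~~+
[5] ~+~~~+~
~~~~~~~
~~~~~~~
~~~~~+~
~+~~~~~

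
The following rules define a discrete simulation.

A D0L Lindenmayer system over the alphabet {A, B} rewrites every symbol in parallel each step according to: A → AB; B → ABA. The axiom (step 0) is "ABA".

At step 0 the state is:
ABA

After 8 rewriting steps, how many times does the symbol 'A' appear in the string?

step 0: ABA
step 1: ABABAAB
step 2: ABABAABABAABABABA
step 3: ABABAABABAABABABAABABAABABABAABABAABABAAB
step 4: ABABAABABAABABABAABABAABABABAABABAABABAABABABAABABAABABABAABABAABABAABABABAABABAABABABAABABAABABABA
step 5: ABABAABABAABABABAABABAABABABAABABAABABAABABABAABABAABABABA…ABABAABABAABABABAABABAABABAABABABAABABAABABABAABABAABABAAB  (len 239)
step 6: ABABAABABAABABABAABABAABABABAABABAABABAABABABAABABAABABABA…ABABAABABAABABABAABABAABABAABABABAABABAABABABAABABAABABABA  (len 577)
step 7: ABABAABABAABABABAABABAABABABAABABAABABAABABABAABABAABABABA…ABABAABABAABABABAABABAABABAABABABAABABAABABABAABABAABABAAB  (len 1393)
step 8: ABABAABABAABABABAABABAABABABAABABAABABAABABABAABABAABABABA…ABABAABABAABABABAABABAABABAABABABAABABAABABABAABABAABABABA  (len 3363)

1970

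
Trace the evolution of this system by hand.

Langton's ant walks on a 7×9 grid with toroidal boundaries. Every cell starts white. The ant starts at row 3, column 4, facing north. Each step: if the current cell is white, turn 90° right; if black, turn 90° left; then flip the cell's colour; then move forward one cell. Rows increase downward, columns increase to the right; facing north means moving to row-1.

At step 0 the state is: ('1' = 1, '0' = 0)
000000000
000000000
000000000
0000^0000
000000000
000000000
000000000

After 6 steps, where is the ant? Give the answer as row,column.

2,3

t=0: 000000000
000000000
000000000
0000^0000
000000000
000000000
000000000
t=1: 000000000
000000000
000000000
00001>000
000000000
000000000
000000000
t=2: 000000000
000000000
000000000
000011000
00000v000
000000000
000000000
t=3: 000000000
000000000
000000000
000011000
0000<1000
000000000
000000000
t=4: 000000000
000000000
000000000
0000^1000
000011000
000000000
000000000
t=5: 000000000
000000000
000000000
000<01000
000011000
000000000
000000000
t=6: 000000000
000000000
000^00000
000101000
000011000
000000000
000000000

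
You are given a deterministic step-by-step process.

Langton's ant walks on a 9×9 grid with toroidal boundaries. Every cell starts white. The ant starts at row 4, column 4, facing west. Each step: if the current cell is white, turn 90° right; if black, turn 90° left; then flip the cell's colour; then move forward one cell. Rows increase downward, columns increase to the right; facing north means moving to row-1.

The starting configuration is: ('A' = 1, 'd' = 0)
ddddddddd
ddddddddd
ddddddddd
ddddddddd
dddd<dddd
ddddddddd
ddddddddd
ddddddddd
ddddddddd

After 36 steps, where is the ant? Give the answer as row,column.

4,8

[0] ddddddddd
ddddddddd
ddddddddd
ddddddddd
dddd<dddd
ddddddddd
ddddddddd
ddddddddd
ddddddddd
[1] ddddddddd
ddddddddd
ddddddddd
dddd^dddd
ddddAdddd
ddddddddd
ddddddddd
ddddddddd
ddddddddd
[2] ddddddddd
ddddddddd
ddddddddd
ddddA>ddd
ddddAdddd
ddddddddd
ddddddddd
ddddddddd
ddddddddd
[3] ddddddddd
ddddddddd
ddddddddd
ddddAAddd
ddddAvddd
ddddddddd
ddddddddd
ddddddddd
ddddddddd
[4] ddddddddd
ddddddddd
ddddddddd
ddddAAddd
dddd<Addd
ddddddddd
ddddddddd
ddddddddd
ddddddddd
[5] ddddddddd
ddddddddd
ddddddddd
ddddAAddd
dddddAddd
ddddvdddd
ddddddddd
ddddddddd
ddddddddd
[6] ddddddddd
ddddddddd
ddddddddd
ddddAAddd
dddddAddd
ddd<Adddd
ddddddddd
ddddddddd
ddddddddd
[7] ddddddddd
ddddddddd
ddddddddd
ddddAAddd
ddd^dAddd
dddAAdddd
ddddddddd
ddddddddd
ddddddddd
[8] ddddddddd
ddddddddd
ddddddddd
ddddAAddd
dddA>Addd
dddAAdddd
ddddddddd
ddddddddd
ddddddddd
[9] ddddddddd
ddddddddd
ddddddddd
ddddAAddd
dddAAAddd
dddAvdddd
ddddddddd
ddddddddd
ddddddddd
[10] ddddddddd
ddddddddd
ddddddddd
ddddAAddd
dddAAAddd
dddAd>ddd
ddddddddd
ddddddddd
ddddddddd
[11] ddddddddd
ddddddddd
ddddddddd
ddddAAddd
dddAAAddd
dddAdAddd
dddddvddd
ddddddddd
ddddddddd
[12] ddddddddd
ddddddddd
ddddddddd
ddddAAddd
dddAAAddd
dddAdAddd
dddd<Addd
ddddddddd
ddddddddd
[13] ddddddddd
ddddddddd
ddddddddd
ddddAAddd
dddAAAddd
dddA^Addd
ddddAAddd
ddddddddd
ddddddddd
[14] ddddddddd
ddddddddd
ddddddddd
ddddAAddd
dddAAAddd
dddAA>ddd
ddddAAddd
ddddddddd
ddddddddd
[15] ddddddddd
ddddddddd
ddddddddd
ddddAAddd
dddAA^ddd
dddAAdddd
ddddAAddd
ddddddddd
ddddddddd
[16] ddddddddd
ddddddddd
ddddddddd
ddddAAddd
dddA<dddd
dddAAdddd
ddddAAddd
ddddddddd
ddddddddd
[17] ddddddddd
ddddddddd
ddddddddd
ddddAAddd
dddAddddd
dddAvdddd
ddddAAddd
ddddddddd
ddddddddd
[18] ddddddddd
ddddddddd
ddddddddd
ddddAAddd
dddAddddd
dddAd>ddd
ddddAAddd
ddddddddd
ddddddddd
[19] ddddddddd
ddddddddd
ddddddddd
ddddAAddd
dddAddddd
dddAdAddd
ddddAvddd
ddddddddd
ddddddddd
[20] ddddddddd
ddddddddd
ddddddddd
ddddAAddd
dddAddddd
dddAdAddd
ddddAd>dd
ddddddddd
ddddddddd
[21] ddddddddd
ddddddddd
ddddddddd
ddddAAddd
dddAddddd
dddAdAddd
ddddAdAdd
ddddddvdd
ddddddddd
[22] ddddddddd
ddddddddd
ddddddddd
ddddAAddd
dddAddddd
dddAdAddd
ddddAdAdd
ddddd<Add
ddddddddd
[23] ddddddddd
ddddddddd
ddddddddd
ddddAAddd
dddAddddd
dddAdAddd
ddddA^Add
dddddAAdd
ddddddddd
[24] ddddddddd
ddddddddd
ddddddddd
ddddAAddd
dddAddddd
dddAdAddd
ddddAA>dd
dddddAAdd
ddddddddd
[25] ddddddddd
ddddddddd
ddddddddd
ddddAAddd
dddAddddd
dddAdA^dd
ddddAAddd
dddddAAdd
ddddddddd
[26] ddddddddd
ddddddddd
ddddddddd
ddddAAddd
dddAddddd
dddAdAA>d
ddddAAddd
dddddAAdd
ddddddddd
[27] ddddddddd
ddddddddd
ddddddddd
ddddAAddd
dddAddddd
dddAdAAAd
ddddAAdvd
dddddAAdd
ddddddddd
[28] ddddddddd
ddddddddd
ddddddddd
ddddAAddd
dddAddddd
dddAdAAAd
ddddAA<Ad
dddddAAdd
ddddddddd
[29] ddddddddd
ddddddddd
ddddddddd
ddddAAddd
dddAddddd
dddAdA^Ad
ddddAAAAd
dddddAAdd
ddddddddd
[30] ddddddddd
ddddddddd
ddddddddd
ddddAAddd
dddAddddd
dddAd<dAd
ddddAAAAd
dddddAAdd
ddddddddd
[31] ddddddddd
ddddddddd
ddddddddd
ddddAAddd
dddAddddd
dddAdddAd
ddddAvAAd
dddddAAdd
ddddddddd
[32] ddddddddd
ddddddddd
ddddddddd
ddddAAddd
dddAddddd
dddAdddAd
ddddAd>Ad
dddddAAdd
ddddddddd
[33] ddddddddd
ddddddddd
ddddddddd
ddddAAddd
dddAddddd
dddAdd^Ad
ddddAddAd
dddddAAdd
ddddddddd
[34] ddddddddd
ddddddddd
ddddddddd
ddddAAddd
dddAddddd
dddAddA>d
ddddAddAd
dddddAAdd
ddddddddd
[35] ddddddddd
ddddddddd
ddddddddd
ddddAAddd
dddAddd^d
dddAddAdd
ddddAddAd
dddddAAdd
ddddddddd
[36] ddddddddd
ddddddddd
ddddddddd
ddddAAddd
dddAdddA>
dddAddAdd
ddddAddAd
dddddAAdd
ddddddddd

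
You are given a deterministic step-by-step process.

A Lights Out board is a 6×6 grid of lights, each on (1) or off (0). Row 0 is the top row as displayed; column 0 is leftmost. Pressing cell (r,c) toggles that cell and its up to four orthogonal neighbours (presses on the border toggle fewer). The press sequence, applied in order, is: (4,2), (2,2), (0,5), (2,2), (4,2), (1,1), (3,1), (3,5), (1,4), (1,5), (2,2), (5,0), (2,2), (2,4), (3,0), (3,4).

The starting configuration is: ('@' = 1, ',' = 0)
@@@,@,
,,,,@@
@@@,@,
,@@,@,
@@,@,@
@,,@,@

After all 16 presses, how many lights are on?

19

[0] @@@,@,
,,,,@@
@@@,@,
,@@,@,
@@,@,@
@,,@,@
[1] @@@,@,
,,,,@@
@@@,@,
,@,,@,
@,@,,@
@,@@,@
[2] @@@,@,
,,@,@@
@,,@@,
,@@,@,
@,@,,@
@,@@,@
[3] @@@,,@
,,@,@,
@,,@@,
,@@,@,
@,@,,@
@,@@,@
[4] @@@,,@
,,,,@,
@@@,@,
,@,,@,
@,@,,@
@,@@,@
[5] @@@,,@
,,,,@,
@@@,@,
,@@,@,
@@,@,@
@,,@,@
[6] @,@,,@
@@@,@,
@,@,@,
,@@,@,
@@,@,@
@,,@,@
[7] @,@,,@
@@@,@,
@@@,@,
@,,,@,
@,,@,@
@,,@,@
[8] @,@,,@
@@@,@,
@@@,@@
@,,,,@
@,,@,,
@,,@,@
[9] @,@,@@
@@@@,@
@@@,,@
@,,,,@
@,,@,,
@,,@,@
[10] @,@,@,
@@@@@,
@@@,,,
@,,,,@
@,,@,,
@,,@,@
[11] @,@,@,
@@,@@,
@,,@,,
@,@,,@
@,,@,,
@,,@,@
[12] @,@,@,
@@,@@,
@,,@,,
@,@,,@
,,,@,,
,@,@,@
[13] @,@,@,
@@@@@,
@@@,,,
@,,,,@
,,,@,,
,@,@,@
[14] @,@,@,
@@@@,,
@@@@@@
@,,,@@
,,,@,,
,@,@,@
[15] @,@,@,
@@@@,,
,@@@@@
,@,,@@
@,,@,,
,@,@,@
[16] @,@,@,
@@@@,,
,@@@,@
,@,@,,
@,,@@,
,@,@,@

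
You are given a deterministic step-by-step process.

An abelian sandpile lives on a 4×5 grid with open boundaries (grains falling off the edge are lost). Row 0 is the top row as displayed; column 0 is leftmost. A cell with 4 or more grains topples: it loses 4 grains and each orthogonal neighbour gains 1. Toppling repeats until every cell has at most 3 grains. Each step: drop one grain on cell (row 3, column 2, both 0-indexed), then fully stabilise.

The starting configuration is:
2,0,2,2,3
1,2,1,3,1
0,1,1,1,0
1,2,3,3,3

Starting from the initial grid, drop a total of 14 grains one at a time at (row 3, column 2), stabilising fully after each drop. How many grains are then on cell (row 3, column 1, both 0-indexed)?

t=0: 2,0,2,2,3
1,2,1,3,1
0,1,1,1,0
1,2,3,3,3
t=1: 2,0,2,2,3
1,2,1,3,1
0,1,2,2,1
1,3,1,1,0
t=2: 2,0,2,2,3
1,2,1,3,1
0,1,2,2,1
1,3,2,1,0
t=3: 2,0,2,2,3
1,2,1,3,1
0,1,2,2,1
1,3,3,1,0
t=4: 2,0,2,2,3
1,2,1,3,1
0,2,3,2,1
2,0,1,2,0
t=5: 2,0,2,2,3
1,2,1,3,1
0,2,3,2,1
2,0,2,2,0
t=6: 2,0,2,2,3
1,2,1,3,1
0,2,3,2,1
2,0,3,2,0
t=7: 2,0,2,2,3
1,2,2,3,1
0,3,0,3,1
2,1,1,3,0
t=8: 2,0,2,2,3
1,2,2,3,1
0,3,0,3,1
2,1,2,3,0
t=9: 2,0,2,2,3
1,2,2,3,1
0,3,0,3,1
2,1,3,3,0
t=10: 2,0,2,3,3
1,2,3,0,2
0,3,2,1,2
2,2,1,1,1
t=11: 2,0,2,3,3
1,2,3,0,2
0,3,2,1,2
2,2,2,1,1
t=12: 2,0,2,3,3
1,2,3,0,2
0,3,2,1,2
2,2,3,1,1
t=13: 2,0,2,3,3
1,2,3,0,2
0,3,3,1,2
2,3,0,2,1
t=14: 2,0,2,3,3
1,2,3,0,2
0,3,3,1,2
2,3,1,2,1

3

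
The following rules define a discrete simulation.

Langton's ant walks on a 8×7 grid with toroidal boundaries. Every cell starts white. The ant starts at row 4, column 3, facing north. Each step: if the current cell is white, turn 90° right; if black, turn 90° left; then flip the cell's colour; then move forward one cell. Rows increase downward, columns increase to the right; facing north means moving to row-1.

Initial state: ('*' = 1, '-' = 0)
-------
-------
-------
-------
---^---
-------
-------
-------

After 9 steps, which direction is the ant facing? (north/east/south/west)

west

gen 0: -------
-------
-------
-------
---^---
-------
-------
-------
gen 1: -------
-------
-------
-------
---*>--
-------
-------
-------
gen 2: -------
-------
-------
-------
---**--
----v--
-------
-------
gen 3: -------
-------
-------
-------
---**--
---<*--
-------
-------
gen 4: -------
-------
-------
-------
---^*--
---**--
-------
-------
gen 5: -------
-------
-------
-------
--<-*--
---**--
-------
-------
gen 6: -------
-------
-------
--^----
--*-*--
---**--
-------
-------
gen 7: -------
-------
-------
--*>---
--*-*--
---**--
-------
-------
gen 8: -------
-------
-------
--**---
--*v*--
---**--
-------
-------
gen 9: -------
-------
-------
--**---
--<**--
---**--
-------
-------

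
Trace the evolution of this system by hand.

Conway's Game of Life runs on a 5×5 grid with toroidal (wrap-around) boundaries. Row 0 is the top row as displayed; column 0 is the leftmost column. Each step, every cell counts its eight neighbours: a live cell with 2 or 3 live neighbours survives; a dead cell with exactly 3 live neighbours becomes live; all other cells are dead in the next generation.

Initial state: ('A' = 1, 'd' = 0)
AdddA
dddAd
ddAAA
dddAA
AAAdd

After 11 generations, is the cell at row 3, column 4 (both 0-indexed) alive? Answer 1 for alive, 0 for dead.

step 0: AdddA
dddAd
ddAAA
dddAA
AAAdd
step 1: AdAAA
AdAdd
ddAdd
ddddd
dAAdd
step 2: AdddA
AdAdd
dAddd
dAAdd
AAAdA
step 3: ddAdd
AdddA
Adddd
dddAd
ddAdA
step 4: AAddA
AAddA
Adddd
dddAA
ddAdd
step 5: ddAAA
ddddd
dAdAd
dddAA
dAAdd
step 6: dAAAd
ddddA
ddAAA
AAdAA
AAddd
step 7: dAAAA
AAddA
dAAdd
ddddd
ddddd
step 8: dAAAA
ddddA
dAAdd
ddddd
ddAAd
step 9: AAddA
ddddA
ddddd
dAdAd
dAddA
step 10: dAdAA
ddddA
ddddd
AdAdd
dAdAA
step 11: ddddd
AddAA
ddddd
AAAAA
dAddd

1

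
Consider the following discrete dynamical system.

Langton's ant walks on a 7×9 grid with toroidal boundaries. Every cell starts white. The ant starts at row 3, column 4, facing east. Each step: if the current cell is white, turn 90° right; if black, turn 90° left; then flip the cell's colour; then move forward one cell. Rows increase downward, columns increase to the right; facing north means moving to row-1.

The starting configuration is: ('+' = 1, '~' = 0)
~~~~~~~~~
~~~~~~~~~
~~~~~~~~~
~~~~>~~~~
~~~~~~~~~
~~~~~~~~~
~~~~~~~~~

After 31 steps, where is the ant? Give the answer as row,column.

1,3

step 0: ~~~~~~~~~
~~~~~~~~~
~~~~~~~~~
~~~~>~~~~
~~~~~~~~~
~~~~~~~~~
~~~~~~~~~
step 1: ~~~~~~~~~
~~~~~~~~~
~~~~~~~~~
~~~~+~~~~
~~~~v~~~~
~~~~~~~~~
~~~~~~~~~
step 2: ~~~~~~~~~
~~~~~~~~~
~~~~~~~~~
~~~~+~~~~
~~~<+~~~~
~~~~~~~~~
~~~~~~~~~
step 3: ~~~~~~~~~
~~~~~~~~~
~~~~~~~~~
~~~^+~~~~
~~~++~~~~
~~~~~~~~~
~~~~~~~~~
step 4: ~~~~~~~~~
~~~~~~~~~
~~~~~~~~~
~~~+>~~~~
~~~++~~~~
~~~~~~~~~
~~~~~~~~~
step 5: ~~~~~~~~~
~~~~~~~~~
~~~~^~~~~
~~~+~~~~~
~~~++~~~~
~~~~~~~~~
~~~~~~~~~
step 6: ~~~~~~~~~
~~~~~~~~~
~~~~+>~~~
~~~+~~~~~
~~~++~~~~
~~~~~~~~~
~~~~~~~~~
step 7: ~~~~~~~~~
~~~~~~~~~
~~~~++~~~
~~~+~v~~~
~~~++~~~~
~~~~~~~~~
~~~~~~~~~
step 8: ~~~~~~~~~
~~~~~~~~~
~~~~++~~~
~~~+<+~~~
~~~++~~~~
~~~~~~~~~
~~~~~~~~~
step 9: ~~~~~~~~~
~~~~~~~~~
~~~~^+~~~
~~~+++~~~
~~~++~~~~
~~~~~~~~~
~~~~~~~~~
step 10: ~~~~~~~~~
~~~~~~~~~
~~~<~+~~~
~~~+++~~~
~~~++~~~~
~~~~~~~~~
~~~~~~~~~
step 11: ~~~~~~~~~
~~~^~~~~~
~~~+~+~~~
~~~+++~~~
~~~++~~~~
~~~~~~~~~
~~~~~~~~~
step 12: ~~~~~~~~~
~~~+>~~~~
~~~+~+~~~
~~~+++~~~
~~~++~~~~
~~~~~~~~~
~~~~~~~~~
step 13: ~~~~~~~~~
~~~++~~~~
~~~+v+~~~
~~~+++~~~
~~~++~~~~
~~~~~~~~~
~~~~~~~~~
step 14: ~~~~~~~~~
~~~++~~~~
~~~<++~~~
~~~+++~~~
~~~++~~~~
~~~~~~~~~
~~~~~~~~~
step 15: ~~~~~~~~~
~~~++~~~~
~~~~++~~~
~~~v++~~~
~~~++~~~~
~~~~~~~~~
~~~~~~~~~
step 16: ~~~~~~~~~
~~~++~~~~
~~~~++~~~
~~~~>+~~~
~~~++~~~~
~~~~~~~~~
~~~~~~~~~
step 17: ~~~~~~~~~
~~~++~~~~
~~~~^+~~~
~~~~~+~~~
~~~++~~~~
~~~~~~~~~
~~~~~~~~~
step 18: ~~~~~~~~~
~~~++~~~~
~~~<~+~~~
~~~~~+~~~
~~~++~~~~
~~~~~~~~~
~~~~~~~~~
step 19: ~~~~~~~~~
~~~^+~~~~
~~~+~+~~~
~~~~~+~~~
~~~++~~~~
~~~~~~~~~
~~~~~~~~~
step 20: ~~~~~~~~~
~~<~+~~~~
~~~+~+~~~
~~~~~+~~~
~~~++~~~~
~~~~~~~~~
~~~~~~~~~
step 21: ~~^~~~~~~
~~+~+~~~~
~~~+~+~~~
~~~~~+~~~
~~~++~~~~
~~~~~~~~~
~~~~~~~~~
step 22: ~~+>~~~~~
~~+~+~~~~
~~~+~+~~~
~~~~~+~~~
~~~++~~~~
~~~~~~~~~
~~~~~~~~~
step 23: ~~++~~~~~
~~+v+~~~~
~~~+~+~~~
~~~~~+~~~
~~~++~~~~
~~~~~~~~~
~~~~~~~~~
step 24: ~~++~~~~~
~~<++~~~~
~~~+~+~~~
~~~~~+~~~
~~~++~~~~
~~~~~~~~~
~~~~~~~~~
step 25: ~~++~~~~~
~~~++~~~~
~~v+~+~~~
~~~~~+~~~
~~~++~~~~
~~~~~~~~~
~~~~~~~~~
step 26: ~~++~~~~~
~~~++~~~~
~<++~+~~~
~~~~~+~~~
~~~++~~~~
~~~~~~~~~
~~~~~~~~~
step 27: ~~++~~~~~
~^~++~~~~
~+++~+~~~
~~~~~+~~~
~~~++~~~~
~~~~~~~~~
~~~~~~~~~
step 28: ~~++~~~~~
~+>++~~~~
~+++~+~~~
~~~~~+~~~
~~~++~~~~
~~~~~~~~~
~~~~~~~~~
step 29: ~~++~~~~~
~++++~~~~
~+v+~+~~~
~~~~~+~~~
~~~++~~~~
~~~~~~~~~
~~~~~~~~~
step 30: ~~++~~~~~
~++++~~~~
~+~>~+~~~
~~~~~+~~~
~~~++~~~~
~~~~~~~~~
~~~~~~~~~
step 31: ~~++~~~~~
~++^+~~~~
~+~~~+~~~
~~~~~+~~~
~~~++~~~~
~~~~~~~~~
~~~~~~~~~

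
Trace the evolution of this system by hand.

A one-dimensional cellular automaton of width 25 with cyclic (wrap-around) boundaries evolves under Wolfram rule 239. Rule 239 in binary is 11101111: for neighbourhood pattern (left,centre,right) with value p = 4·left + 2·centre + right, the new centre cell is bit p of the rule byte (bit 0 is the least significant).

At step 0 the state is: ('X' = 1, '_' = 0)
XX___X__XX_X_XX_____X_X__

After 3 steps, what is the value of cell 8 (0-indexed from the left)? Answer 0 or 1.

t=0: XX___X__XX_X_XX_____X_X__
t=1: XX_XXX_XXXXXXXX_XXXXXXX_X
t=2: XXXXXXXXXXXXXXXXXXXXXXXXX
t=3: XXXXXXXXXXXXXXXXXXXXXXXXX

1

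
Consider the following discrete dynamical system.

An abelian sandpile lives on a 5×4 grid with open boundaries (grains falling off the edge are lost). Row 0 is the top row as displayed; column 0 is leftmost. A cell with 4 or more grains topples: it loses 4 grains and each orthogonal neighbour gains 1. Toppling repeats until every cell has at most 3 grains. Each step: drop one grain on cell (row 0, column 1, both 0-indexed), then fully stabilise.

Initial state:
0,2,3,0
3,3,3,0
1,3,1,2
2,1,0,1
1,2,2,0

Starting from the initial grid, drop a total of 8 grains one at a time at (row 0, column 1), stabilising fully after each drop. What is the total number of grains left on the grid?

[0] 0,2,3,0
3,3,3,0
1,3,1,2
2,1,0,1
1,2,2,0
[1] 0,3,3,0
3,3,3,0
1,3,1,2
2,1,0,1
1,2,2,0
[2] 2,2,1,1
0,3,1,1
3,0,3,2
2,2,0,1
1,2,2,0
[3] 2,3,1,1
0,3,1,1
3,0,3,2
2,2,0,1
1,2,2,0
[4] 3,1,2,1
1,0,2,1
3,1,3,2
2,2,0,1
1,2,2,0
[5] 3,2,2,1
1,0,2,1
3,1,3,2
2,2,0,1
1,2,2,0
[6] 3,3,2,1
1,0,2,1
3,1,3,2
2,2,0,1
1,2,2,0
[7] 0,1,3,1
2,1,2,1
3,1,3,2
2,2,0,1
1,2,2,0
[8] 0,2,3,1
2,1,2,1
3,1,3,2
2,2,0,1
1,2,2,0

31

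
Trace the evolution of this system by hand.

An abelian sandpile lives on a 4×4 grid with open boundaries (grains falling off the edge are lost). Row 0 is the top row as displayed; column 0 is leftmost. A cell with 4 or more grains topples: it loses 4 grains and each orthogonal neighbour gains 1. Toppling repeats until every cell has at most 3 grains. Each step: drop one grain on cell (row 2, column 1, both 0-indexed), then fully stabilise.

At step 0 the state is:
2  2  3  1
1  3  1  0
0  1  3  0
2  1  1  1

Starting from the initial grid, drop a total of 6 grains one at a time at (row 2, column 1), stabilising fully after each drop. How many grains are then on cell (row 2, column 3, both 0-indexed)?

1

k=0  2  2  3  1
1  3  1  0
0  1  3  0
2  1  1  1
k=1  2  2  3  1
1  3  1  0
0  2  3  0
2  1  1  1
k=2  2  2  3  1
1  3  1  0
0  3  3  0
2  1  1  1
k=3  2  3  3  1
2  0  3  0
1  2  0  1
2  2  2  1
k=4  2  3  3  1
2  0  3  0
1  3  0  1
2  2  2  1
k=5  2  3  3  1
2  1  3  0
2  0  1  1
2  3  2  1
k=6  2  3  3  1
2  1  3  0
2  1  1  1
2  3  2  1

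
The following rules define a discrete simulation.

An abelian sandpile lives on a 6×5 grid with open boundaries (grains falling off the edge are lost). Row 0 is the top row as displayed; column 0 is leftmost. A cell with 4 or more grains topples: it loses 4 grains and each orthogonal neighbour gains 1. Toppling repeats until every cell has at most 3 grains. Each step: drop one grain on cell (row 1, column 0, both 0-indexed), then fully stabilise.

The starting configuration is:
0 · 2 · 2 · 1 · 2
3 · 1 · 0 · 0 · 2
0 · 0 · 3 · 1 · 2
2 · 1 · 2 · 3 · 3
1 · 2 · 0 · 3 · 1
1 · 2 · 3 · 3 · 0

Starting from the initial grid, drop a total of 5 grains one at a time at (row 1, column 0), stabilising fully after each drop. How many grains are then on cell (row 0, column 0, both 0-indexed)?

gen 0: 0 · 2 · 2 · 1 · 2
3 · 1 · 0 · 0 · 2
0 · 0 · 3 · 1 · 2
2 · 1 · 2 · 3 · 3
1 · 2 · 0 · 3 · 1
1 · 2 · 3 · 3 · 0
gen 1: 1 · 2 · 2 · 1 · 2
0 · 2 · 0 · 0 · 2
1 · 0 · 3 · 1 · 2
2 · 1 · 2 · 3 · 3
1 · 2 · 0 · 3 · 1
1 · 2 · 3 · 3 · 0
gen 2: 1 · 2 · 2 · 1 · 2
1 · 2 · 0 · 0 · 2
1 · 0 · 3 · 1 · 2
2 · 1 · 2 · 3 · 3
1 · 2 · 0 · 3 · 1
1 · 2 · 3 · 3 · 0
gen 3: 1 · 2 · 2 · 1 · 2
2 · 2 · 0 · 0 · 2
1 · 0 · 3 · 1 · 2
2 · 1 · 2 · 3 · 3
1 · 2 · 0 · 3 · 1
1 · 2 · 3 · 3 · 0
gen 4: 1 · 2 · 2 · 1 · 2
3 · 2 · 0 · 0 · 2
1 · 0 · 3 · 1 · 2
2 · 1 · 2 · 3 · 3
1 · 2 · 0 · 3 · 1
1 · 2 · 3 · 3 · 0
gen 5: 2 · 2 · 2 · 1 · 2
0 · 3 · 0 · 0 · 2
2 · 0 · 3 · 1 · 2
2 · 1 · 2 · 3 · 3
1 · 2 · 0 · 3 · 1
1 · 2 · 3 · 3 · 0

2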